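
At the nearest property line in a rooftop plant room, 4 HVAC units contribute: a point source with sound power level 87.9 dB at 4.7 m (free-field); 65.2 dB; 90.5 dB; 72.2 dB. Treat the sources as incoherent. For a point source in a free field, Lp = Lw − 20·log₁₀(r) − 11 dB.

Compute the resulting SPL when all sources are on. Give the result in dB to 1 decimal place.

Source at 4.7 m: Lp = 87.9 − 20·log₁₀(4.7) − 11 = 63.5 dB.
Sum in the linear (power) domain: Σ 10^(Lᵢ/10) = 10^(63.5/10) + 10^(65.2/10) + 10^(90.5/10) + 10^(72.2/10) = 1.144e+09.
Combined level = 10 log₁₀(1.144e+09) = 90.6 dB.

90.6 dB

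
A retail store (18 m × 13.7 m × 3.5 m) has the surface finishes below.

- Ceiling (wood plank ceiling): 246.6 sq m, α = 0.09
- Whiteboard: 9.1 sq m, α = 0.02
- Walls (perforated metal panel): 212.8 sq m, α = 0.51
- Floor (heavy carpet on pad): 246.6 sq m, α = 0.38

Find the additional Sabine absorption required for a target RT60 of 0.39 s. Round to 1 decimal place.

Summing Sᵢαᵢ: 22.194 + 0.182 + 108.528 + 93.708 → A₁ = 224.612 sabins.
Target A₂ = 0.161·863.1/0.39 = 356.305 sabins (V = 863.1 m³).
ΔA = A₂ − A₁ = 356.305 − 224.612 = 131.7 sabins.

131.7 sabins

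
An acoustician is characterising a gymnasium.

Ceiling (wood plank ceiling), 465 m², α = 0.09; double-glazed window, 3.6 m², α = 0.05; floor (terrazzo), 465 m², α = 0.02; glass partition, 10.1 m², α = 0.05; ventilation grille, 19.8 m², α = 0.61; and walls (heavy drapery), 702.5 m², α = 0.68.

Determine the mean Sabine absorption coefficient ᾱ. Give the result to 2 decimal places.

S = Σ Sᵢ = 465 + 3.6 + 465 + 10.1 + 19.8 + 702.5 = 1666.0 m².
Weighted sum Σ Sα = 541.613.
ᾱ = 541.613 / 1666.0 = 0.33.

0.33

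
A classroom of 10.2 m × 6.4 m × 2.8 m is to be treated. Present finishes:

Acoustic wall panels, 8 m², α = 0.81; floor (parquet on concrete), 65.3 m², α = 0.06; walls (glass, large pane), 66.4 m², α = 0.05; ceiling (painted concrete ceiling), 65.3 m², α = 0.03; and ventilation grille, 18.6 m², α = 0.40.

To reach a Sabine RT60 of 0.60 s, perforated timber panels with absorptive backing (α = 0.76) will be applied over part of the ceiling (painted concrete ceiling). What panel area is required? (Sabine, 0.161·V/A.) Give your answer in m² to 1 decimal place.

A₁ = Σ Sᵢαᵢ = 8*0.81 + 65.3*0.06 + 66.4*0.05 + 65.3*0.03 + 18.6*0.40 = 23.117 sabins.
V = 182.784 m³. Target absorption A₂ = 0.161 × 182.784 / 0.60 = 49.047 sabins.
ΔA needed = 49.047 − 23.117 = 25.930 sabins.
Net gain per m²: Δα = 0.76 − 0.03 = 0.73.
Area = ΔA/Δα = 25.930/0.73 = 35.5 m².

35.5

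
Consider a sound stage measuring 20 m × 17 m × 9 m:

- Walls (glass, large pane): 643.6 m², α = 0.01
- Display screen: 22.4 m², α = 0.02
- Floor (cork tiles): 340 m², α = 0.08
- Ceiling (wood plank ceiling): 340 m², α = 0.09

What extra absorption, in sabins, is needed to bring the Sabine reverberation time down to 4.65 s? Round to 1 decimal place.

Summing Sᵢαᵢ: 6.436 + 0.448 + 27.200 + 30.600 → A₁ = 64.684 sabins.
For T = 4.65 s, need A₂ = 0.161·V/T = 0.161·3060/4.65 = 105.948 sabins.
Shortfall: 105.948 − 64.684 = 41.3 sabins.

41.3 sabins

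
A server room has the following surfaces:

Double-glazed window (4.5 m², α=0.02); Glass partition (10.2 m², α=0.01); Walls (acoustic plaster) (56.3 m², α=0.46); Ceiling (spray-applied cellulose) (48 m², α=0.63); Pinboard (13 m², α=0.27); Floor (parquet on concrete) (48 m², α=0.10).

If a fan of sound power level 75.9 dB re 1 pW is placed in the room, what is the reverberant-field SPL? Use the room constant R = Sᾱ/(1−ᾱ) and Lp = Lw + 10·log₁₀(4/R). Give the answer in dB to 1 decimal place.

A = 64.640 sabins; S = 180.0 m².
ᾱ = 0.3591, so room constant R = A/(1−ᾱ) = 100.858 m².
Lp = Lw + 10 log₁₀(4/R) = 75.9 -14.02 = 61.9 dB.

61.9 dB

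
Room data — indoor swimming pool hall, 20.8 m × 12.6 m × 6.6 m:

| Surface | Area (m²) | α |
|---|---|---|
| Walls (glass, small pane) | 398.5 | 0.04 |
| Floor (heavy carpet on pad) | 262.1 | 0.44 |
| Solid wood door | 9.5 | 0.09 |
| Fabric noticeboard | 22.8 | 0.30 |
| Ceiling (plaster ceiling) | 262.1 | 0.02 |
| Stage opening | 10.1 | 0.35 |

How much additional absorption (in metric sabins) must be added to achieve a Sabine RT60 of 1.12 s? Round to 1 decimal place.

100.9 sabins

Equivalent absorption area: A₁ = 398.5·0.04 + 262.1·0.44 + 9.5·0.09 + 22.8·0.30 + 262.1·0.02 + 10.1·0.35 = 147.736 m².
Target A₂ = 0.161·1729.728/1.12 = 248.648 sabins (V = 1729.728 m³).
ΔA = A₂ − A₁ = 248.648 − 147.736 = 100.9 sabins.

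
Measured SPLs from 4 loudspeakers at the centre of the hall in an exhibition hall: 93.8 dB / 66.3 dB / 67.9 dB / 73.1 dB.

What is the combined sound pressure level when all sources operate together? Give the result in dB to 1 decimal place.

93.9 dB

Sum in the linear (power) domain: Σ 10^(Lᵢ/10) = 10^(93.8/10) + 10^(66.3/10) + 10^(67.9/10) + 10^(73.1/10) = 2.43e+09.
Combined level = 10 log₁₀(2.43e+09) = 93.9 dB.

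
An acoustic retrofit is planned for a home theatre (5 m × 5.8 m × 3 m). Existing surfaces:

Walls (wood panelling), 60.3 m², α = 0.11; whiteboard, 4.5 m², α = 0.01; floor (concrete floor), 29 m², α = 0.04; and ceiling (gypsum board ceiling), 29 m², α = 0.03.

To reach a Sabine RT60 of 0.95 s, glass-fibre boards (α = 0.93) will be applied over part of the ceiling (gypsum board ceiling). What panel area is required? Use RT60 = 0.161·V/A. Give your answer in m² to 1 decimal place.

6.7

Summing Sᵢαᵢ: 6.633 + 0.045 + 1.160 + 0.870 → A₁ = 8.708 sabins.
V = 87 m³. Target absorption A₂ = 0.161 × 87 / 0.95 = 14.744 sabins.
ΔA needed = 14.744 − 8.708 = 6.036 sabins.
Each m² of panel replacing the ceiling (gypsum board ceiling) adds (0.93 − 0.03) = 0.90 sabins.
Area = ΔA/Δα = 6.036/0.90 = 6.7 m².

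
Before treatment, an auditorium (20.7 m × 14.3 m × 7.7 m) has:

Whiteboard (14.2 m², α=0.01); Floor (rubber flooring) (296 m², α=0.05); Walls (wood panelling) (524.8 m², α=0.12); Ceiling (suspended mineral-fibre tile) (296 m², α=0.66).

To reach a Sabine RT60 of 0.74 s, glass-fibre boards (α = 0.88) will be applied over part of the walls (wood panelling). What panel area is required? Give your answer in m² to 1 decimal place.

292.9

Total absorption A₁ = 14.2×0.01 + 296×0.05 + 524.8×0.12 + 296×0.66
  = 0.142 + 14.800 + 62.976 + 195.360 = 273.278 m² sabins.
Required A₂ = 0.161·2279.277/0.74 = 495.897 sabins.
Absorption to add: 495.897 − 273.278 = 222.619 sabins.
Each m² of panel replacing the walls (wood panelling) adds (0.88 − 0.12) = 0.76 sabins.
Area = ΔA/Δα = 222.619/0.76 = 292.9 m².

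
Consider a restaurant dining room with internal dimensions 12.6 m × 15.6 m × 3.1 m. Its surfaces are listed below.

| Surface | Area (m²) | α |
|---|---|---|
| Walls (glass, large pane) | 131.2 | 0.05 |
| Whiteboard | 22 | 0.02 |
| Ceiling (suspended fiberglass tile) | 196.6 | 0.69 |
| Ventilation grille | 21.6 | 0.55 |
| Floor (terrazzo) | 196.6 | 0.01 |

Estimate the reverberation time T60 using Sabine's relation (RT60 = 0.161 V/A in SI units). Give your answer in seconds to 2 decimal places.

A = Σ Sᵢαᵢ = 131.2×0.05 + 22×0.02 + 196.6×0.69 + 21.6×0.55 + 196.6×0.01 = 156.500 sabins.
Room volume: 609.336 m³.
Sabine: RT60 = 0.161 × 609.336 / 156.500 = 0.63 s.

0.63 sec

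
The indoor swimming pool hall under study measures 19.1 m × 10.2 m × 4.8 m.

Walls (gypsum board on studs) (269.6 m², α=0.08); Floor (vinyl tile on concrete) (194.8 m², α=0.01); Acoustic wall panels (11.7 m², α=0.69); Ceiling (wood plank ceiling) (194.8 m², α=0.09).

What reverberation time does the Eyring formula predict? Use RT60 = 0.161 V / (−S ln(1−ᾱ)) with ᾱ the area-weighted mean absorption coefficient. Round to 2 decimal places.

S = Σ Sᵢ = 670.9 m².
Σ(Sᵢαᵢ) = 269.6·0.08 + 194.8·0.01 + 11.7·0.69 + 194.8·0.09 = 49.121.
Mean coefficient ᾱ = A/S = 0.0732.
Eyring denominator: −S ln(1−ᾱ) = 51.000.
V = 19.1 × 10.2 × 4.8 = 935.136 m³.
T = 0.161·V/[−S·ln(1−ᾱ)] = 0.161·935.136/51.000 = 2.95 s.

2.95 sec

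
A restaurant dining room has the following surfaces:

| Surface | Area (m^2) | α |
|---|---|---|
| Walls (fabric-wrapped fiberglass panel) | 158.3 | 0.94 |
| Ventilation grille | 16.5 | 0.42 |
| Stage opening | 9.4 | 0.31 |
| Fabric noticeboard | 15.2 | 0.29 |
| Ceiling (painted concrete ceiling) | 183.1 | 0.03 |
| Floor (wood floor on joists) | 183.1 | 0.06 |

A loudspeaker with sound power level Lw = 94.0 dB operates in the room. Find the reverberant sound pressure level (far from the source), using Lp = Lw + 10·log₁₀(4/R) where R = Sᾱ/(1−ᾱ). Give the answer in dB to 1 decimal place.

A = 179.533 sabins; S = 565.6 m^2.
ᾱ = 179.533/565.6 = 0.3174; R = Sᾱ/(1−ᾱ) = 179.533/(1−0.3174) = 263.013 m^2.
Lp = Lw + 10 log₁₀(4/R) = 94.0 -18.18 = 75.8 dB.

75.8 dB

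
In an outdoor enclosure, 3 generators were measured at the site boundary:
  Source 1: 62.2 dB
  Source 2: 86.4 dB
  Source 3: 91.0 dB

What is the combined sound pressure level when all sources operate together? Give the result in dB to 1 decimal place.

Sum in the linear (power) domain: Σ 10^(Lᵢ/10) = 10^(62.2/10) + 10^(86.4/10) + 10^(91.0/10) = 1.697e+09.
Back to dB: 10·log₁₀ Σ = 92.3 dB.

92.3 dB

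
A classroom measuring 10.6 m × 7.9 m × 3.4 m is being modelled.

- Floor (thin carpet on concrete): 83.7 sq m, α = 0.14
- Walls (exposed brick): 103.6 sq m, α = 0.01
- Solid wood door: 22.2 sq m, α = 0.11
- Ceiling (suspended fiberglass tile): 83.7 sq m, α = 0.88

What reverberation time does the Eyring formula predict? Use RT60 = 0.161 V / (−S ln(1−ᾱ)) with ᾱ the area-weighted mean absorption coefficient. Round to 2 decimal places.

S = Σ Sᵢ = 293.2 sq m.
Absorption A = 83.7·0.14 + 103.6·0.01 + 22.2·0.11 + 83.7·0.88 = 88.852 sabins.
ᾱ = 88.852 / 293.2 = 0.3030.
Eyring denominator: −S ln(1−ᾱ) = 105.836.
V = 10.6 × 7.9 × 3.4 = 284.716 m³.
RT60 = 0.161 × 284.716 / 105.836 = 0.43 s.

0.43 sec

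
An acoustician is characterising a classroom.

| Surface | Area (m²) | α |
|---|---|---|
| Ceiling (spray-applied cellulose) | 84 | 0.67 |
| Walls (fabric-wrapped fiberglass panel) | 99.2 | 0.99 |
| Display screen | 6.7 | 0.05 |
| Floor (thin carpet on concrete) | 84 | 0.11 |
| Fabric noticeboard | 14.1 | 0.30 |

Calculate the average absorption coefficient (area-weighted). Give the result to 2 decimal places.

0.58

S = Σ Sᵢ = 84 + 99.2 + 6.7 + 84 + 14.1 = 288.0 m².
Weighted sum Σ Sα = 168.293.
ᾱ = 168.293 / 288.0 = 0.58.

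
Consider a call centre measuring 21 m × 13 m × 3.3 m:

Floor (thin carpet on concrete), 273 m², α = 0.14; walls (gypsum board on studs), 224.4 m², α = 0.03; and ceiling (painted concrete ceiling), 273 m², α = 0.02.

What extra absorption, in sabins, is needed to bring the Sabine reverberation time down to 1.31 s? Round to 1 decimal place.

A₁ = Σ Sᵢαᵢ = 273·0.14 + 224.4·0.03 + 273·0.02 = 50.412 sabins.
For T = 1.31 s, need A₂ = 0.161·V/T = 0.161·900.9/1.31 = 110.721 sabins.
ΔA = A₂ − A₁ = 110.721 − 50.412 = 60.3 sabins.

60.3 sabins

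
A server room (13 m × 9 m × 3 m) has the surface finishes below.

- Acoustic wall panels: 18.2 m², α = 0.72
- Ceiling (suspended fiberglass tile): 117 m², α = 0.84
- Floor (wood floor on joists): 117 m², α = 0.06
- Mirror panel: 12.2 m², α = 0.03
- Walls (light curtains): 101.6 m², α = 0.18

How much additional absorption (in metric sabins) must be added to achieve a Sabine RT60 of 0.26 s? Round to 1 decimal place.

A₁ = Σ Sᵢαᵢ = 18.2*0.72 + 117*0.84 + 117*0.06 + 12.2*0.03 + 101.6*0.18 = 137.058 sabins.
Target A₂ = 0.161·351/0.26 = 217.350 sabins (V = 351 m³).
ΔA = A₂ − A₁ = 217.350 − 137.058 = 80.3 sabins.

80.3 sabins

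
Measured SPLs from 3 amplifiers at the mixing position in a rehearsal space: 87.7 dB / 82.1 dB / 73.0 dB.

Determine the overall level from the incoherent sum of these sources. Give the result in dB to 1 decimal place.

Converting to relative power and adding: 10^(87.7/10) + 10^(82.1/10) + 10^(73.0/10) = 7.71e+08.
Back to dB: 10·log₁₀ Σ = 88.9 dB.

88.9 dB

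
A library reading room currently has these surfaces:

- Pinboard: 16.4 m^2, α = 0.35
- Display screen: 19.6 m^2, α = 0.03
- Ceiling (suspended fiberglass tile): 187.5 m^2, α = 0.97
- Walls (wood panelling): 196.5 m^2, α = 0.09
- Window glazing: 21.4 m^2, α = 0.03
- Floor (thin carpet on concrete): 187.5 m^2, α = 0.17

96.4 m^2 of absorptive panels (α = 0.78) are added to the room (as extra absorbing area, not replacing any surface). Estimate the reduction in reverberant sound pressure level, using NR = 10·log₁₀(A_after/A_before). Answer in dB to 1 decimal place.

1.2 dB

A_before = Σ Sᵢαᵢ = 16.4·0.35 + 19.6·0.03 + 187.5·0.97 + 196.5·0.09 + 21.4·0.03 + 187.5·0.17 = 238.405 sabins.
Treatment contributes 96.4·0.78 = 75.192 sabins.
A_after = 238.405 + 75.192 = 313.597 sabins.
NR = 10·log₁₀(313.597/238.405) = 1.2 dB.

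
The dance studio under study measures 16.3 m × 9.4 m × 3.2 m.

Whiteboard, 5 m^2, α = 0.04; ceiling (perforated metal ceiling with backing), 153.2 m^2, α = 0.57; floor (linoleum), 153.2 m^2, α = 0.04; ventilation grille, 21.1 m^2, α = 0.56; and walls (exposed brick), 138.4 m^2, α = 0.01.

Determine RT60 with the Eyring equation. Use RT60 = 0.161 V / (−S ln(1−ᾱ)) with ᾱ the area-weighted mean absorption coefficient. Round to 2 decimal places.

0.65 sec

Total surface area S = 5 + 153.2 + 153.2 + 21.1 + 138.4 = 470.9 m^2.
Σ(Sᵢαᵢ) = 5·0.04 + 153.2·0.57 + 153.2·0.04 + 21.1·0.56 + 138.4·0.01 = 106.852.
Mean coefficient ᾱ = A/S = 0.2269.
−S·ln(1−ᾱ) = −470.9 × ln(1 − 0.2269) = 121.185.
V = 16.3 × 9.4 × 3.2 = 490.304 m³.
RT60 = 0.161 × 490.304 / 121.185 = 0.65 s.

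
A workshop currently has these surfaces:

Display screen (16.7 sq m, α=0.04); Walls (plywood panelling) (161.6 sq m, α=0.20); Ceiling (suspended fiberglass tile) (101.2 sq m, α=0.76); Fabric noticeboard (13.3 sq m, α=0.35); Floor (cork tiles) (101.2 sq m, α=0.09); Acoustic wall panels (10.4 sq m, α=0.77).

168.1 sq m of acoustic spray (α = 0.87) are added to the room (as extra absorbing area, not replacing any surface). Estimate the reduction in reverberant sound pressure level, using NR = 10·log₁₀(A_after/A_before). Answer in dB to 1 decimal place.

3.2 dB

Total absorption A_before = 16.7*0.04 + 161.6*0.20 + 101.2*0.76 + 13.3*0.35 + 101.2*0.09 + 10.4*0.77
  = 0.668 + 32.320 + 76.912 + 4.655 + 9.108 + 8.008 = 131.671 sq m sabins.
Treatment contributes 168.1·0.87 = 146.247 sabins.
A_after = 131.671 + 146.247 = 277.918 sabins.
Reduction = 10 log₁₀(A_after/A_before) = 10 log₁₀(2.1107) = 3.2 dB.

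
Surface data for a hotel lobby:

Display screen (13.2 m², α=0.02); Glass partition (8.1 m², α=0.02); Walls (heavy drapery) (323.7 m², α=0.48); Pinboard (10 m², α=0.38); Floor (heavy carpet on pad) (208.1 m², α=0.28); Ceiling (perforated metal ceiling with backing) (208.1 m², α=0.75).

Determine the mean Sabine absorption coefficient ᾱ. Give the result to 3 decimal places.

0.485

Total surface area S = 771.2 m².
Weighted sum Σ Sα = 373.945.
ᾱ = A/S = 0.485.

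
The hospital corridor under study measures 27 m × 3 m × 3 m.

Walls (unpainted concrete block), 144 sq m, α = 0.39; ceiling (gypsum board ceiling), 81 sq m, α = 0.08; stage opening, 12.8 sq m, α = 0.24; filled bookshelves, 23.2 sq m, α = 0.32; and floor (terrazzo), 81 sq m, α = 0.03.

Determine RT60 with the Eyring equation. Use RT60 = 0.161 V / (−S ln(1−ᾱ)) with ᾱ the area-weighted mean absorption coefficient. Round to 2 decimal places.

0.46 sec

S = Σ Sᵢ = 342.0 sq m.
Absorption A = 144×0.39 + 81×0.08 + 12.8×0.24 + 23.2×0.32 + 81×0.03 = 75.566 sabins.
ᾱ = 75.566 / 342.0 = 0.2210.
Eyring denominator: −S ln(1−ᾱ) = 85.413.
V = 27 × 3 × 3 = 243 m³.
T = 0.161·V/[−S·ln(1−ᾱ)] = 0.161·243/85.413 = 0.46 s.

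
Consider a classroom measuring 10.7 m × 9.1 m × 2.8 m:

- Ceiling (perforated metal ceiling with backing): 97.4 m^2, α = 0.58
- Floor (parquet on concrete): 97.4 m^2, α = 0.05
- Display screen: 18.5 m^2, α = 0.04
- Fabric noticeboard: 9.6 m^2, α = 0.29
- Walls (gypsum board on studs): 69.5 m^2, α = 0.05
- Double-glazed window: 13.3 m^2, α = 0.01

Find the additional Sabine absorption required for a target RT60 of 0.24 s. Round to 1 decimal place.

Total absorption A₁ = 97.4·0.58 + 97.4·0.05 + 18.5·0.04 + 9.6·0.29 + 69.5·0.05 + 13.3·0.01
  = 56.492 + 4.870 + 0.740 + 2.784 + 3.475 + 0.133 = 68.494 m^2 sabins.
Target A₂ = 0.161·272.636/0.24 = 182.893 sabins (V = 272.636 m³).
Shortfall: 182.893 − 68.494 = 114.4 sabins.

114.4 sabins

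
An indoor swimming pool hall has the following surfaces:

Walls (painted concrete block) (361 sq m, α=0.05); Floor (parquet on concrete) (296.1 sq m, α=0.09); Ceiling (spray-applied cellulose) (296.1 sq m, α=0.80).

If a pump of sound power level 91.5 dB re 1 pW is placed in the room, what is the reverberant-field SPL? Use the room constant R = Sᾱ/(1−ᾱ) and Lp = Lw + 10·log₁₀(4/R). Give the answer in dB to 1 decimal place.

A = 281.579 sabins; S = 953.2 sq m.
ᾱ = 281.579/953.2 = 0.2954; R = Sᾱ/(1−ᾱ) = 281.579/(1−0.2954) = 399.630 sq m.
Lp = Lw + 10 log₁₀(4/R) = 91.5 -20.00 = 71.5 dB.

71.5 dB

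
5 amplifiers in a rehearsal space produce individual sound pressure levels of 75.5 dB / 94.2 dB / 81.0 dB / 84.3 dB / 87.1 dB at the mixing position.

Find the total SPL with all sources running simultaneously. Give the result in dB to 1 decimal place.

Σ 10^(Lᵢ/10) = 3.574e+09.
L_total = 10·log₁₀(3.574e+09) = 95.5 dB.

95.5 dB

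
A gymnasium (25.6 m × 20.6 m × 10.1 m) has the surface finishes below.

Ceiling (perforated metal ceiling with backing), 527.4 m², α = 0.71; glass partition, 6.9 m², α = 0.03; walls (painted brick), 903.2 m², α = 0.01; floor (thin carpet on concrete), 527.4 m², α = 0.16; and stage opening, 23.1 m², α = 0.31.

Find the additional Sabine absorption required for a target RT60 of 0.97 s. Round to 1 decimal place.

408.8 sabins

Summing Sᵢαᵢ: 374.454 + 0.207 + 9.032 + 84.384 + 7.161 → A₁ = 475.238 sabins.
V = 5326.336 m³. Required absorption A₂ = 0.161 × 5326.336 / 0.97 = 884.062 sabins.
ΔA = A₂ − A₁ = 884.062 − 475.238 = 408.8 sabins.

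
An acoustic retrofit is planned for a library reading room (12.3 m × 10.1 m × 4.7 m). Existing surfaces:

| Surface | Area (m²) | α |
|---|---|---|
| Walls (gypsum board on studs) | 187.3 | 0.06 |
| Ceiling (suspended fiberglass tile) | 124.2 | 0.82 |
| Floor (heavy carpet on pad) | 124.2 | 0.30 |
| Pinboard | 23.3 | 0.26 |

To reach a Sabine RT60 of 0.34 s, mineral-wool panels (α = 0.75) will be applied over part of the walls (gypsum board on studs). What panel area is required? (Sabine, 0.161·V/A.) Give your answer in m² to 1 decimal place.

174.0

Total absorption A₁ = 187.3*0.06 + 124.2*0.82 + 124.2*0.30 + 23.3*0.26
  = 11.238 + 101.844 + 37.260 + 6.058 = 156.400 m² sabins.
V = 583.881 m³. Target absorption A₂ = 0.161 × 583.881 / 0.34 = 276.485 sabins.
Absorption to add: 276.485 − 156.400 = 120.085 sabins.
Net gain per m²: Δα = 0.75 − 0.06 = 0.69.
Area = ΔA/Δα = 120.085/0.69 = 174.0 m².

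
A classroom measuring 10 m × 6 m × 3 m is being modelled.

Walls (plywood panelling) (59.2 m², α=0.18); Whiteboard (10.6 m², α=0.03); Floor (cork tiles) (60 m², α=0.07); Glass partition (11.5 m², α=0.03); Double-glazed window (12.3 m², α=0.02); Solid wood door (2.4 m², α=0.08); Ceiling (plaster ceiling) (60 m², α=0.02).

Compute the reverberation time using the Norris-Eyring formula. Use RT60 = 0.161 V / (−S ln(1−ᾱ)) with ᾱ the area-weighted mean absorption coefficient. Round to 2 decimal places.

1.62 s

Total surface area S = 59.2 + 10.6 + 60 + 11.5 + 12.3 + 2.4 + 60 = 216.0 m².
Σ(Sᵢαᵢ) = 59.2·0.18 + 10.6·0.03 + 60·0.07 + 11.5·0.03 + 12.3·0.02 + 2.4·0.08 + 60·0.02 = 17.157.
Mean coefficient ᾱ = A/S = 0.0794.
−S·ln(1−ᾱ) = −216.0 × ln(1 − 0.0794) = 17.870.
V = 10 × 6 × 3 = 180 m³.
RT60 = 0.161 × 180 / 17.870 = 1.62 s.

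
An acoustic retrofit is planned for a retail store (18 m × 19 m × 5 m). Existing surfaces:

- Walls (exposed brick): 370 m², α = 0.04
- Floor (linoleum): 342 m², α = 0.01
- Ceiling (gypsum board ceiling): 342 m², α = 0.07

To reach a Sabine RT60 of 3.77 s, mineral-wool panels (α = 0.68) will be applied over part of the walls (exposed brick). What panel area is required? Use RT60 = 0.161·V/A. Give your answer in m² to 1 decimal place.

Total absorption A₁ = 370·0.04 + 342·0.01 + 342·0.07
  = 14.800 + 3.420 + 23.940 = 42.160 m² sabins.
Required A₂ = 0.161·1710/3.77 = 73.027 sabins.
Absorption to add: 73.027 − 42.160 = 30.867 sabins.
Each m² of panel replacing the walls (exposed brick) adds (0.68 − 0.04) = 0.64 sabins.
Panel area = 30.867 / 0.64 = 48.2 m².

48.2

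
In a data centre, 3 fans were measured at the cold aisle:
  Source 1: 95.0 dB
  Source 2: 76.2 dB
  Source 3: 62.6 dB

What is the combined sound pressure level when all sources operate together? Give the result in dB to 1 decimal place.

95.1 dB

Σ 10^(Lᵢ/10) = 3.206e+09.
L_total = 10·log₁₀(3.206e+09) = 95.1 dB.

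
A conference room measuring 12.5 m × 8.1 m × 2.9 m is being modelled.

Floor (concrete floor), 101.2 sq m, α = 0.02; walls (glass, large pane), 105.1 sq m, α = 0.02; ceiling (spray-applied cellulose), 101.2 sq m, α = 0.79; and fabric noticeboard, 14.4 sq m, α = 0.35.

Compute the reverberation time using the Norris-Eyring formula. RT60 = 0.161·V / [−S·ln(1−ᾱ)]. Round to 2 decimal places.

Total surface area S = 101.2 + 105.1 + 101.2 + 14.4 = 321.9 sq m.
Absorption A = 101.2×0.02 + 105.1×0.02 + 101.2×0.79 + 14.4×0.35 = 89.114 sabins.
ᾱ = 89.114 / 321.9 = 0.2768.
Eyring denominator: −S ln(1−ᾱ) = 104.318.
V = 12.5 × 8.1 × 2.9 = 293.625 m³.
RT60 = 0.161 × 293.625 / 104.318 = 0.45 s.

0.45 seconds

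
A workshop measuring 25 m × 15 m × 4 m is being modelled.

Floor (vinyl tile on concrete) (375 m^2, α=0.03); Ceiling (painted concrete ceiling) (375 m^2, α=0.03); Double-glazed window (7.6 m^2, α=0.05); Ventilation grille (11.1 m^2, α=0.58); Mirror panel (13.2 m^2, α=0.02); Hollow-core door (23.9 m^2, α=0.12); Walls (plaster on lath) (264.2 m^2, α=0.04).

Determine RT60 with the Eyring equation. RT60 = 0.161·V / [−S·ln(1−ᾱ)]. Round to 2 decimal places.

Total surface area S = 375 + 375 + 7.6 + 11.1 + 13.2 + 23.9 + 264.2 = 1070.0 m^2.
Σ(Sᵢαᵢ) = 375·0.03 + 375·0.03 + 7.6·0.05 + 11.1·0.58 + 13.2·0.02 + 23.9·0.12 + 264.2·0.04 = 43.018.
Mean coefficient ᾱ = A/S = 0.0402.
−S·ln(1−ᾱ) = −1070.0 × ln(1 − 0.0402) = 43.902.
V = 25 × 15 × 4 = 1500 m³.
RT60 = 0.161 × 1500 / 43.902 = 5.50 s.

5.50 s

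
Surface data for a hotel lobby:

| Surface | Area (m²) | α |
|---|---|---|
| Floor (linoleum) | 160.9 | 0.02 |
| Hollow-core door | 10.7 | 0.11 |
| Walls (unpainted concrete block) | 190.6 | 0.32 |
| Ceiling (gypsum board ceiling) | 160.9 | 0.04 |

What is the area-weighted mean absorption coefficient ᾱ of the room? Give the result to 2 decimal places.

0.14

S = Σ Sᵢ = 160.9 + 10.7 + 190.6 + 160.9 = 523.1 m².
Weighted sum Σ Sα = 71.823.
ᾱ = 71.823 / 523.1 = 0.14.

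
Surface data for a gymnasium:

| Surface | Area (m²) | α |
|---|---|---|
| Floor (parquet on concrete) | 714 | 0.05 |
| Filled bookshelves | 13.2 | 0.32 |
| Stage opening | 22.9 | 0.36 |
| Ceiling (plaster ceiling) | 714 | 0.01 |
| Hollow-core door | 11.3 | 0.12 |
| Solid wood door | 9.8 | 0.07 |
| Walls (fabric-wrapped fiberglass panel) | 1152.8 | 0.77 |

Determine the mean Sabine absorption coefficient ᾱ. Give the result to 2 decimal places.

Total surface area S = 2638.0 m².
Weighted sum Σ Sα = 945.006.
ᾱ = 945.006 / 2638.0 = 0.36.

0.36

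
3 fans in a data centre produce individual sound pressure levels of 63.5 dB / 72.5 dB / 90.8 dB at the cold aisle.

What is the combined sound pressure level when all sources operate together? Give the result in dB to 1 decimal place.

Σ 10^(Lᵢ/10) = 1.222e+09.
L_total = 10·log₁₀(1.222e+09) = 90.9 dB.

90.9 dB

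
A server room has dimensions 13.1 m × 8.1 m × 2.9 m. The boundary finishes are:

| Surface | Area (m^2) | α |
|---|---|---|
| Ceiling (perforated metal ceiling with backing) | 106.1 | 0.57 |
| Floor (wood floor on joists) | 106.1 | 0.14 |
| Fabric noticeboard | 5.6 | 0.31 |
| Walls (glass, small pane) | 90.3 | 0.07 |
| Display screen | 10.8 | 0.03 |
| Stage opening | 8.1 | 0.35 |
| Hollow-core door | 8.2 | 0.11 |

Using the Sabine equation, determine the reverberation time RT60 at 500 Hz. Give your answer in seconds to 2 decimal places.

A = Σ Sᵢαᵢ = 106.1*0.57 + 106.1*0.14 + 5.6*0.31 + 90.3*0.07 + 10.8*0.03 + 8.1*0.35 + 8.2*0.11 = 87.449 sabins.
V = 13.1·8.1·2.9 = 307.719 m³.
Sabine: RT60 = 0.161 × 307.719 / 87.449 = 0.57 s.

0.57 s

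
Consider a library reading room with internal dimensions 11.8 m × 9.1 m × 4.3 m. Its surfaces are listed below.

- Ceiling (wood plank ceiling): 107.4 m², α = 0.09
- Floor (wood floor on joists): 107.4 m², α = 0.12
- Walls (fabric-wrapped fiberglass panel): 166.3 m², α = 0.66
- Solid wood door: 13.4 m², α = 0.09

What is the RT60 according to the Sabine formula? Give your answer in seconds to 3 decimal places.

0.557 sec

Total absorption A = 107.4·0.09 + 107.4·0.12 + 166.3·0.66 + 13.4·0.09
  = 9.666 + 12.888 + 109.758 + 1.206 = 133.518 m² sabins.
Room volume: 461.734 m³.
Sabine: RT60 = 0.161 × 461.734 / 133.518 = 0.557 s.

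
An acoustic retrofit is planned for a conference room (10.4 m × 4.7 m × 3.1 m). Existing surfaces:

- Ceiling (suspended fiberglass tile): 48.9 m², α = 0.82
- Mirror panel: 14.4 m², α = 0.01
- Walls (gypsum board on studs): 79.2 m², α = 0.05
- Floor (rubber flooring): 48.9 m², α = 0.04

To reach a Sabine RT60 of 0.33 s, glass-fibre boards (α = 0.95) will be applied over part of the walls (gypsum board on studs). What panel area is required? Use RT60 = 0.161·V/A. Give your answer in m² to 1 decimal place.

A₁ = Σ Sᵢαᵢ = 48.9·0.82 + 14.4·0.01 + 79.2·0.05 + 48.9·0.04 = 46.158 sabins.
Required A₂ = 0.161·151.528/0.33 = 73.927 sabins.
ΔA needed = 73.927 − 46.158 = 27.769 sabins.
Each m² of panel replacing the walls (gypsum board on studs) adds (0.95 − 0.05) = 0.90 sabins.
Panel area = 27.769 / 0.90 = 30.9 m².

30.9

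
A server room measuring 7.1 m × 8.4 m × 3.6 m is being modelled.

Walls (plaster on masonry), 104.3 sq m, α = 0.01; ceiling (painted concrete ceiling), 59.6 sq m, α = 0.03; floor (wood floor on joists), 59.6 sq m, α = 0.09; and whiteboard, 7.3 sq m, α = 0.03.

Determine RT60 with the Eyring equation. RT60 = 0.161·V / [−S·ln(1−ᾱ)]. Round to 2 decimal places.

4.03 s

Total surface area S = 104.3 + 59.6 + 59.6 + 7.3 = 230.8 sq m.
Σ(Sᵢαᵢ) = 104.3·0.01 + 59.6·0.03 + 59.6·0.09 + 7.3·0.03 = 8.414.
Mean coefficient ᾱ = A/S = 0.0365.
Eyring denominator: −S ln(1−ᾱ) = 8.582.
V = 7.1 × 8.4 × 3.6 = 214.704 m³.
T = 0.161·V/[−S·ln(1−ᾱ)] = 0.161·214.704/8.582 = 4.03 s.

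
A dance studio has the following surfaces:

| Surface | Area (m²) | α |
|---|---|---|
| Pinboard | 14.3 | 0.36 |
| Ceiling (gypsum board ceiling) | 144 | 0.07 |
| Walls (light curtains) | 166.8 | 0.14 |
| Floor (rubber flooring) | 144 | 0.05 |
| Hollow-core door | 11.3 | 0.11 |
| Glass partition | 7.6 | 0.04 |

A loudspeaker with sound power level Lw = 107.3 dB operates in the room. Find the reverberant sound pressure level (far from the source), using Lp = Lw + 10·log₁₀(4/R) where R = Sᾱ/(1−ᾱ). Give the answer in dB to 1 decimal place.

Σ(Sᵢαᵢ) = 14.3·0.36 + 144·0.07 + 166.8·0.14 + 144·0.05 + 11.3·0.11 + 7.6·0.04 = 47.327; total area S = 488.0 m².
ᾱ = 0.0970, so room constant R = A/(1−ᾱ) = 52.411 m².
Lp = Lw + 10 log₁₀(4/R) = 107.3 -11.17 = 96.1 dB.

96.1 dB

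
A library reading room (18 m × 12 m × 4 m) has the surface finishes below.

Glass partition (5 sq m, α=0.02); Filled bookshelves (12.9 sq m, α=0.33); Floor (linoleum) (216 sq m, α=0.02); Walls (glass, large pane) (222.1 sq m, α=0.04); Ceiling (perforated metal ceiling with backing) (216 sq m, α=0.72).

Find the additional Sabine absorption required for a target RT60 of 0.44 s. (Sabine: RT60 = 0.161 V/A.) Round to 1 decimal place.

Total absorption A₁ = 5·0.02 + 12.9·0.33 + 216·0.02 + 222.1·0.04 + 216·0.72
  = 0.100 + 4.257 + 4.320 + 8.884 + 155.520 = 173.081 sq m sabins.
For T = 0.44 s, need A₂ = 0.161·V/T = 0.161·864/0.44 = 316.145 sabins.
Shortfall: 316.145 − 173.081 = 143.1 sabins.

143.1 sabins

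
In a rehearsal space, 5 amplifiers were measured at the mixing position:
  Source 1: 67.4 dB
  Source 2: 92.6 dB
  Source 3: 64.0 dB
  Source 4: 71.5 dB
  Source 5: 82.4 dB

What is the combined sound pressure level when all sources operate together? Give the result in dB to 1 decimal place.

Converting to relative power and adding: 10^(67.4/10) + 10^(92.6/10) + 10^(64.0/10) + 10^(71.5/10) + 10^(82.4/10) = 2.016e+09.
L_total = 10·log₁₀(2.016e+09) = 93.0 dB.

93.0 dB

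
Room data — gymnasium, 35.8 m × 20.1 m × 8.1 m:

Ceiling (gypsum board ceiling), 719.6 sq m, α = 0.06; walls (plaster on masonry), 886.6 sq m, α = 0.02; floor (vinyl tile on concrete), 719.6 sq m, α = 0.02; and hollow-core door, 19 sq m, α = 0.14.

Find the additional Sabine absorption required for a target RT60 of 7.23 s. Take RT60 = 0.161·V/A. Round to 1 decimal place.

51.8 sabins

Summing Sᵢαᵢ: 43.176 + 17.732 + 14.392 + 2.660 → A₁ = 77.960 sabins.
Target A₂ = 0.161·5828.598/7.23 = 129.793 sabins (V = 5828.598 m³).
ΔA = A₂ − A₁ = 129.793 − 77.960 = 51.8 sabins.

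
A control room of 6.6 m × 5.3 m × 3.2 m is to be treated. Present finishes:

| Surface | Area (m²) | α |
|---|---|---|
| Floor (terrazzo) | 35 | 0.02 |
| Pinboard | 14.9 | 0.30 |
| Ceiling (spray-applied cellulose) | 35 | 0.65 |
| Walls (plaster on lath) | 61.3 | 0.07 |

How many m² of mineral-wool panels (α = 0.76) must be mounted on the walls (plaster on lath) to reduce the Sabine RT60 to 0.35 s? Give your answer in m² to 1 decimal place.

27.9

Equivalent absorption area: A₁ = 35×0.02 + 14.9×0.30 + 35×0.65 + 61.3×0.07 = 32.211 m².
V = 111.936 m³. Target absorption A₂ = 0.161 × 111.936 / 0.35 = 51.491 sabins.
Absorption to add: 51.491 − 32.211 = 19.280 sabins.
Each m² of panel replacing the walls (plaster on lath) adds (0.76 − 0.07) = 0.69 sabins.
Area = ΔA/Δα = 19.280/0.69 = 27.9 m².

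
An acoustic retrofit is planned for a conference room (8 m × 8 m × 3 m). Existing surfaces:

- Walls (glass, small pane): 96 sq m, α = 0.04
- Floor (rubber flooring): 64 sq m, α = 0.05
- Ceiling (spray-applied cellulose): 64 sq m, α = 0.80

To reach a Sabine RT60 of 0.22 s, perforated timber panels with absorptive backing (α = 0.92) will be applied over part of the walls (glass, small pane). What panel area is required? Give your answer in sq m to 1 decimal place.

93.5

Equivalent absorption area: A₁ = 96×0.04 + 64×0.05 + 64×0.80 = 58.240 sq m.
V = 192 m³. Target absorption A₂ = 0.161 × 192 / 0.22 = 140.509 sabins.
Absorption to add: 140.509 − 58.240 = 82.269 sabins.
Net gain per sq m: Δα = 0.92 − 0.04 = 0.88.
Panel area = 82.269 / 0.88 = 93.5 sq m.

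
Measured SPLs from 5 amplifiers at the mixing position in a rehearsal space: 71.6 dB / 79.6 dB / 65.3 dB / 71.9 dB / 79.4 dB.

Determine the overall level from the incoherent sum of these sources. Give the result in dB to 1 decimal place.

Sum in the linear (power) domain: Σ 10^(Lᵢ/10) = 10^(71.6/10) + 10^(79.6/10) + 10^(65.3/10) + 10^(71.9/10) + 10^(79.4/10) = 2.116e+08.
Back to dB: 10·log₁₀ Σ = 83.3 dB.

83.3 dB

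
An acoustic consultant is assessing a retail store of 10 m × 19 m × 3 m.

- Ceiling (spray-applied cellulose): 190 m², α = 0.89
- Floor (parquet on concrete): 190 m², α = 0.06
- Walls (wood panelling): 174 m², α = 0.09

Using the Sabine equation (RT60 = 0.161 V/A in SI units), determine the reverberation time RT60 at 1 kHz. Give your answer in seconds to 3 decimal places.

Summing Sᵢαᵢ: 169.100 + 11.400 + 15.660 → A = 196.160 sabins.
Volume V = 10 × 19 × 3 = 570 m³.
RT60 = 0.161 · V / A = 0.161 × 570 / 196.160 = 0.468 s.

0.468 s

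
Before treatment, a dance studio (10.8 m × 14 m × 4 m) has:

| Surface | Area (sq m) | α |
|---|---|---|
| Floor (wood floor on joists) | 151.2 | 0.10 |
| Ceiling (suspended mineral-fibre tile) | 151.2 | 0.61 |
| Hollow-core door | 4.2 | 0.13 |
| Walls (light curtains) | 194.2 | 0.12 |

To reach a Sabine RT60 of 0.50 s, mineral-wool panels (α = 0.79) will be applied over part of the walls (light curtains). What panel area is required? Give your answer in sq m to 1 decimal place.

94.8

Total absorption A₁ = 151.2×0.10 + 151.2×0.61 + 4.2×0.13 + 194.2×0.12
  = 15.120 + 92.232 + 0.546 + 23.304 = 131.202 sq m sabins.
V = 604.8 m³. Target absorption A₂ = 0.161 × 604.8 / 0.50 = 194.746 sabins.
Absorption to add: 194.746 − 131.202 = 63.544 sabins.
Net gain per sq m: Δα = 0.79 − 0.12 = 0.67.
Panel area = 63.544 / 0.67 = 94.8 sq m.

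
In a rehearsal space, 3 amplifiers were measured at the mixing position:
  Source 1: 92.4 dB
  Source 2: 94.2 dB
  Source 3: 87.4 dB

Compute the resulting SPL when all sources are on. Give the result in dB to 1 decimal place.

96.9 dB

Sum in the linear (power) domain: Σ 10^(Lᵢ/10) = 10^(92.4/10) + 10^(94.2/10) + 10^(87.4/10) = 4.918e+09.
Combined level = 10 log₁₀(4.918e+09) = 96.9 dB.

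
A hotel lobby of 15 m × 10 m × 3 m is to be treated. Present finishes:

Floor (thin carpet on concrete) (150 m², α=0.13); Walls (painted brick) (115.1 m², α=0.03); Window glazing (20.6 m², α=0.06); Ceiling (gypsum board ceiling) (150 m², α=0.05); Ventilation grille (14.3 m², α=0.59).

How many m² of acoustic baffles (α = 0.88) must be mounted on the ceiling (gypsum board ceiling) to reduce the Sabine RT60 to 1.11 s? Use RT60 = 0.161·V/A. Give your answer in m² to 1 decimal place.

30.3

Equivalent absorption area: A₁ = 150·0.13 + 115.1·0.03 + 20.6·0.06 + 150·0.05 + 14.3·0.59 = 40.126 m².
V = 450 m³. Target absorption A₂ = 0.161 × 450 / 1.11 = 65.270 sabins.
ΔA needed = 65.270 − 40.126 = 25.144 sabins.
Net gain per m²: Δα = 0.88 − 0.05 = 0.83.
Panel area = 25.144 / 0.83 = 30.3 m².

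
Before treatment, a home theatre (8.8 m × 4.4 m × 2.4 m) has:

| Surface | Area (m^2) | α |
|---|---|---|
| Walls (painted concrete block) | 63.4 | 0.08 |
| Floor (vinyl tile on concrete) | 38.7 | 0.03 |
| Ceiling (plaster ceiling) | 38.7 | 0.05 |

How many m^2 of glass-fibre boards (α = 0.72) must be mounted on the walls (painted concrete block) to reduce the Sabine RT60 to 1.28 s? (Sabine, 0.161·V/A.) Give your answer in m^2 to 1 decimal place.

Equivalent absorption area: A₁ = 63.4*0.08 + 38.7*0.03 + 38.7*0.05 = 8.168 m^2.
V = 92.928 m³. Target absorption A₂ = 0.161 × 92.928 / 1.28 = 11.689 sabins.
ΔA needed = 11.689 − 8.168 = 3.521 sabins.
Net gain per m^2: Δα = 0.72 − 0.08 = 0.64.
Area = ΔA/Δα = 3.521/0.64 = 5.5 m^2.

5.5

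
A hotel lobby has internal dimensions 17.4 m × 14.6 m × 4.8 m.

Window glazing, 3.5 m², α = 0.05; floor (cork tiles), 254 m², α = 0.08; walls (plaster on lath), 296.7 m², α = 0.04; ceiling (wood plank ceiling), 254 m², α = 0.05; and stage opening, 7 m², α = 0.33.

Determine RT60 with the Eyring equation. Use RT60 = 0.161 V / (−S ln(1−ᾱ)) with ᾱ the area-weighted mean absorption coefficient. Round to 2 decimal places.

Total surface area S = 3.5 + 254 + 296.7 + 254 + 7 = 815.2 m².
Absorption A = 3.5×0.05 + 254×0.08 + 296.7×0.04 + 254×0.05 + 7×0.33 = 47.373 sabins.
Mean coefficient ᾱ = A/S = 0.0581.
Eyring denominator: −S ln(1−ᾱ) = 48.795.
V = 17.4 × 14.6 × 4.8 = 1219.392 m³.
T = 0.161·V/[−S·ln(1−ᾱ)] = 0.161·1219.392/48.795 = 4.02 s.

4.02 sec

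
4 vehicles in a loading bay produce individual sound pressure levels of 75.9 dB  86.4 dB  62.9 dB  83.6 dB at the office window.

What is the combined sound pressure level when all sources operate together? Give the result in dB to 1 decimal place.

Σ 10^(Lᵢ/10) = 7.065e+08.
Back to dB: 10·log₁₀ Σ = 88.5 dB.

88.5 dB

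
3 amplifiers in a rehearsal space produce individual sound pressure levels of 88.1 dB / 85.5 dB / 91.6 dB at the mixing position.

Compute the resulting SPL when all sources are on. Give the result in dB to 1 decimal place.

Sum in the linear (power) domain: Σ 10^(Lᵢ/10) = 10^(88.1/10) + 10^(85.5/10) + 10^(91.6/10) = 2.446e+09.
L_total = 10·log₁₀(2.446e+09) = 93.9 dB.

93.9 dB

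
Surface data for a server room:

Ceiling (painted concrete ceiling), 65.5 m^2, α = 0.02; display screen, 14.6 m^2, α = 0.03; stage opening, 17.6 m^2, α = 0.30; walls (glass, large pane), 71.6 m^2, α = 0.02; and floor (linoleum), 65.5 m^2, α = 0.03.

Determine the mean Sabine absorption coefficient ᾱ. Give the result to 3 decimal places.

Total surface area S = 234.8 m^2.
Σ(Sᵢαᵢ) = 65.5*0.02 + 14.6*0.03 + 17.6*0.30 + 71.6*0.02 + 65.5*0.03 = 10.425.
ᾱ = 10.425 / 234.8 = 0.044.

0.044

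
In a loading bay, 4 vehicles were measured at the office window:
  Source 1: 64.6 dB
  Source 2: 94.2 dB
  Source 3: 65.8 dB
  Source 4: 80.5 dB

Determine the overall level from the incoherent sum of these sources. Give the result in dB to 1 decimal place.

Σ 10^(Lᵢ/10) = 2.749e+09.
L_total = 10·log₁₀(2.749e+09) = 94.4 dB.

94.4 dB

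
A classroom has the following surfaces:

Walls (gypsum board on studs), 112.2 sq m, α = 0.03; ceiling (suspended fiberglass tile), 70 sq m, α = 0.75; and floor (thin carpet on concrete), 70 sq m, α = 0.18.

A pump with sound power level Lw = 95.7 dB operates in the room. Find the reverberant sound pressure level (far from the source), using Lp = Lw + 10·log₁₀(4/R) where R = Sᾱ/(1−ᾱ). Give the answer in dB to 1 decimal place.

82.0 dB

A = 68.466 sabins; S = 252.2 sq m.
ᾱ = 0.2715, so room constant R = A/(1−ᾱ) = 93.982 sq m.
Lp = Lw + 10 log₁₀(4/R) = 95.7 -13.71 = 82.0 dB.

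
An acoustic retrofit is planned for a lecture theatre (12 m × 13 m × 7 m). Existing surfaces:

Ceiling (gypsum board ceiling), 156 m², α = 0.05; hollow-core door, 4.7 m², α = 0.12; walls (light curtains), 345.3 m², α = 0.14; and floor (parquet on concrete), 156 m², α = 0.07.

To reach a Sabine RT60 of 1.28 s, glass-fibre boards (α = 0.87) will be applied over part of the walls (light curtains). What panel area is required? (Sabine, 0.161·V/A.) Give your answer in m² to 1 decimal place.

Equivalent absorption area: A₁ = 156·0.05 + 4.7·0.12 + 345.3·0.14 + 156·0.07 = 67.626 m².
Required A₂ = 0.161·1092/1.28 = 137.353 sabins.
ΔA needed = 137.353 − 67.626 = 69.727 sabins.
Each m² of panel replacing the walls (light curtains) adds (0.87 − 0.14) = 0.73 sabins.
Panel area = 69.727 / 0.73 = 95.5 m².

95.5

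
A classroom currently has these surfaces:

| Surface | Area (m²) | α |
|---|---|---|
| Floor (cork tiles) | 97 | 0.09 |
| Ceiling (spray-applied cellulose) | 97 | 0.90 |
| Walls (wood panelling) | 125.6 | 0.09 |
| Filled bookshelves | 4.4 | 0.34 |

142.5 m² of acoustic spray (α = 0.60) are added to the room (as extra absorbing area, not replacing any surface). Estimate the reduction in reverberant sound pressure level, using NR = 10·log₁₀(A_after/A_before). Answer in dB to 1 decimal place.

2.5 dB

A_before = Σ Sᵢαᵢ = 97*0.09 + 97*0.90 + 125.6*0.09 + 4.4*0.34 = 108.830 sabins.
Treatment contributes 142.5·0.60 = 85.500 sabins.
A_after = 108.830 + 85.500 = 194.330 sabins.
Reduction = 10 log₁₀(A_after/A_before) = 10 log₁₀(1.7856) = 2.5 dB.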